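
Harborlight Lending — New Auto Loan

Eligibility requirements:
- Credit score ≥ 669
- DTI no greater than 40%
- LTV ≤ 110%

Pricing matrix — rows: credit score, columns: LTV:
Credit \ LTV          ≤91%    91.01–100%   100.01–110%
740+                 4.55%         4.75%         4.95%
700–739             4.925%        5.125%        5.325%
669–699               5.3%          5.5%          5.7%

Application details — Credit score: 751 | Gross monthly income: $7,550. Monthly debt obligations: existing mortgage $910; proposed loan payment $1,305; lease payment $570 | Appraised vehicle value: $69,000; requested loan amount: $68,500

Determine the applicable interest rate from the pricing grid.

Credit score 751 ≥ 669; Total monthly debts = (910 + 1,305 + 570) = 2,785. DTI: 2,785 ÷ 7,550 = 36.9%, within the 40% cap
Loan-to-value = 68,500/69,000 = 99.3% — pass (110% max)
Credit 751 → row 740+; LTV 99.3% → column 91.01–100%. Grid cell → 4.75%.

4.75%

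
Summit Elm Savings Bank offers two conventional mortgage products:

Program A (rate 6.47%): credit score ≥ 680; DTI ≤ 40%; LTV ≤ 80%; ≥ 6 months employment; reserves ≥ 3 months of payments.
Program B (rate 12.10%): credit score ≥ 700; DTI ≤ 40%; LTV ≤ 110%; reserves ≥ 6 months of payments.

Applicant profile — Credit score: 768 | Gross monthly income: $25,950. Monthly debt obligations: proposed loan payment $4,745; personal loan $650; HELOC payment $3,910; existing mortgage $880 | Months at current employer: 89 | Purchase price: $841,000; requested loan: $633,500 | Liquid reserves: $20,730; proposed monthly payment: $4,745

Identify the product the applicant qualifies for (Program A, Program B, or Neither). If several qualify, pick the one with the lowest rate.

Total debts = (4,745 + 650 + 3,910 + 880) = 10,185; DTI = 10,185/25,950 = 39.2%.
LTV = 633,500/841,000 = 75.3%.
Reserves = 20,730/4,745 = 4.4 months.
Program A: score 768 ≥ 680; DTI 39.2% ≤ 40%; LTV 75.3% ≤ 80%; employment 89 ≥ 6 mo; reserves 4.4 ≥ 3 mo → qualifies.
Program B: score 768 ≥ 700; DTI 39.2% ≤ 40%; LTV 75.3% ≤ 110%; reserves 4.4 < 6 mo → does not qualify.

Program A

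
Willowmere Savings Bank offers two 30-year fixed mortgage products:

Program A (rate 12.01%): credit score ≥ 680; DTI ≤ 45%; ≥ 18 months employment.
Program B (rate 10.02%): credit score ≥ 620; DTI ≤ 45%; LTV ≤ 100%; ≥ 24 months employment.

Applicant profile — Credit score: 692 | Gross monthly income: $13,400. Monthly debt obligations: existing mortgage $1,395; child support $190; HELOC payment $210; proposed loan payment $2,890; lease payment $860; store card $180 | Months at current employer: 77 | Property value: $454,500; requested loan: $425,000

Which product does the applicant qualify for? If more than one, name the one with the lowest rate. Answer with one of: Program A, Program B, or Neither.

Total debts = (1,395 + 190 + 210 + 2,890 + 860 + 180) = 5,725; DTI = 5,725/13,400 = 42.7%.
LTV = 425,000/454,500 = 93.5%.
Program A: score 692 ≥ 680; DTI 42.7% ≤ 45%; employment 77 ≥ 18 mo → qualifies.
Program B: score 692 ≥ 620; DTI 42.7% ≤ 45%; LTV 93.5% ≤ 100%; employment 77 ≥ 24 mo → qualifies.
Qualifying: Program A, Program B. Lowest rate is 10.02% → Program B.

Program B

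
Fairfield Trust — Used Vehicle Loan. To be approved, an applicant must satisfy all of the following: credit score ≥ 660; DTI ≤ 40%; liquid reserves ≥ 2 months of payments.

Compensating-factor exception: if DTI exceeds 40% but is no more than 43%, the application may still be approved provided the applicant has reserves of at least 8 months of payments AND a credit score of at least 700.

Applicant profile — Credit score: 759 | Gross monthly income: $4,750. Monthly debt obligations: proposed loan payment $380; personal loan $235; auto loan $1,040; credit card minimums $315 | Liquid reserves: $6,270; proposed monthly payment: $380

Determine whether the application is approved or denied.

Approved

Credit score 759 ≥ 660 (meets base)
Total debts = (380 + 235 + 1,040 + 315) = 1,970. DTI = 1,970/4,750 = 41.5% > 40% — standard DTI limit exceeded.
Liquid reserves cover 6,270/380 = 16.5 months — ≥ 2 required
41.5% falls in the override range (40%–43%), so the compensating-factor test applies.
Reserves 16.5 ≥ 8 months; credit score 759 ≥ 700.
Both override conditions satisfied; DTI exception granted.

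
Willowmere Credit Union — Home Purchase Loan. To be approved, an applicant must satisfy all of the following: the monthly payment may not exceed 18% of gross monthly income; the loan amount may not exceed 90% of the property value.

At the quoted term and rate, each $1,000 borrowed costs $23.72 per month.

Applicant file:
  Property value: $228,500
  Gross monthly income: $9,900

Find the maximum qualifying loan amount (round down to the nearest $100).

Payment cap: 18% × $9,900 = $1,782/month.
At $23.72 per $1,000, that supports 1,782/23.72 × 1,000 ≈ $75,126 → $75,100.
LTV cap: 90% × $228,500 = $205,650 → $205,600.
Binding constraint: payment-to-income.

$75,100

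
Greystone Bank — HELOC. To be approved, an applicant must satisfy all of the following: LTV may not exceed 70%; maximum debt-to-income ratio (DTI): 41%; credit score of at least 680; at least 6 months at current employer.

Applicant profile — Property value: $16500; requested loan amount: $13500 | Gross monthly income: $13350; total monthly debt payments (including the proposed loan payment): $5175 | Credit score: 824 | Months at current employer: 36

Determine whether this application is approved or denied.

Loan-to-value = 13,500/16,500 = 81.8% — fail (70% max)
Debt-to-income = 5,175/13,350 = 38.8% — meets 41% limit
Credit score 824 ≥ 680 (meets)
Employment 36 ≥ 6 months
Fails on LTV.

Denied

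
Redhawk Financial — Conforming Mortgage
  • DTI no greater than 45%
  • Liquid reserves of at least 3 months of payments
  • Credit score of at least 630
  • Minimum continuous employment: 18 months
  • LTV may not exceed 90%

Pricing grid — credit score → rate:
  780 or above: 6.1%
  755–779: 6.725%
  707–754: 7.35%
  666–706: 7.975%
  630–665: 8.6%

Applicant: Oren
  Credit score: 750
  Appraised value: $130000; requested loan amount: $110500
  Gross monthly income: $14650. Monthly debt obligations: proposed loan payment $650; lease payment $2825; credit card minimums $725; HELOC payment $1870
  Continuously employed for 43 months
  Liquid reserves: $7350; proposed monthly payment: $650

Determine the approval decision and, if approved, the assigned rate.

Credit score 750 ≥ 630 (meets minimum)
Employment 43 ≥ 18 months
Liquid reserves cover 7,350/650 = 11.3 months — ≥ 3 required
Total monthly debts = (650 + 2,825 + 725 + 1,870) = 6,070. DTI = 6,070/14,650 = 41.4% ≤ 45%
LTV = 110,500/130,000 = 85% ≤ 90%
All requirements met. Score 750 falls in the 707–754 tier → 7.35%.

Approved at 7.35%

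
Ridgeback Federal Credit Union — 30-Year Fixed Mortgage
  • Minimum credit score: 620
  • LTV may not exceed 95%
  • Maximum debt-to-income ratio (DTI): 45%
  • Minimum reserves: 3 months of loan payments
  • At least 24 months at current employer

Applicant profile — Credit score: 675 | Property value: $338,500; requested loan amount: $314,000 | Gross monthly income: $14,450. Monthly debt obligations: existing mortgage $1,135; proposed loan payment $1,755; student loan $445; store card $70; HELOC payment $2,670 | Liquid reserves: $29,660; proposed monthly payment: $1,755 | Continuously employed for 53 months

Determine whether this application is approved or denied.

Approved

Credit score 675 ≥ 620 (meets)
LTV = 314,000/338,500 = 92.8% ≤ 95%
Total monthly debts = (1,135 + 1,755 + 445 + 70 + 2,670) = 6,075. DTI = 6,075/14,450 = 42% ≤ 45%
Reserves = 29,660/1,755 = 16.9 months ≥ 3
Employment 53 ≥ 24 months
All criteria satisfied.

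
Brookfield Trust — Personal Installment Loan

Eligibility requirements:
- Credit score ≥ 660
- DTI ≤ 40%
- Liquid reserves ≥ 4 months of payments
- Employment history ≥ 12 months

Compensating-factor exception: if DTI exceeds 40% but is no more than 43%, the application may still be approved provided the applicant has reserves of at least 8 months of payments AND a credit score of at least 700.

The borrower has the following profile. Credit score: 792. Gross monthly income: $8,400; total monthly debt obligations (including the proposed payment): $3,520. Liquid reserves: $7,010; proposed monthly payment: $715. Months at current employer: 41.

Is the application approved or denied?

Approved

Credit score 792 ≥ 660 (meets base)
DTI: 3,520 ÷ 8,400 = 41.9%, over the 40% base limit.
Reserves = 7,010/715 = 9.8 months ≥ 4
Employment 41 ≥ 12 months
DTI 41.9% is within the 40%–43% exception band; checking compensating factors.
Override check — reserves: 9.8 mo (ok); score: 792 (ok).
Both compensating conditions met → exception applies.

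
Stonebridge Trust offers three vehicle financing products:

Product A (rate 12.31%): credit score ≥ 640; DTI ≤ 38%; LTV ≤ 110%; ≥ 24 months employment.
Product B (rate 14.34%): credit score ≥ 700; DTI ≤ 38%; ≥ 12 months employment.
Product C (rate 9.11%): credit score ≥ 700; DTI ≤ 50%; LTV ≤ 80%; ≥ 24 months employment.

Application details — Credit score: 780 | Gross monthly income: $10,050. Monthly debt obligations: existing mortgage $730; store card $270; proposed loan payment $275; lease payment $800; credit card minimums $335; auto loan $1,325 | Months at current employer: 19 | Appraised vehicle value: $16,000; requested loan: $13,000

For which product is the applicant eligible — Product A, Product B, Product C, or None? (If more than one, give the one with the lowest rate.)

Product B

Total debts = (730 + 270 + 275 + 800 + 335 + 1,325) = 3,735; DTI = 3,735/10,050 = 37.2%.
LTV = 13,000/16,000 = 81.2%.
Product A: score 780 ≥ 640; DTI 37.2% ≤ 38%; LTV 81.2% ≤ 110%; employment 19 < 24 mo → does not qualify.
Product B: score 780 ≥ 700; DTI 37.2% ≤ 38%; employment 19 ≥ 12 mo → qualifies.
Product C: score 780 ≥ 700; DTI 37.2% ≤ 50%; LTV 81.2% > 80%; employment 19 < 24 mo → does not qualify.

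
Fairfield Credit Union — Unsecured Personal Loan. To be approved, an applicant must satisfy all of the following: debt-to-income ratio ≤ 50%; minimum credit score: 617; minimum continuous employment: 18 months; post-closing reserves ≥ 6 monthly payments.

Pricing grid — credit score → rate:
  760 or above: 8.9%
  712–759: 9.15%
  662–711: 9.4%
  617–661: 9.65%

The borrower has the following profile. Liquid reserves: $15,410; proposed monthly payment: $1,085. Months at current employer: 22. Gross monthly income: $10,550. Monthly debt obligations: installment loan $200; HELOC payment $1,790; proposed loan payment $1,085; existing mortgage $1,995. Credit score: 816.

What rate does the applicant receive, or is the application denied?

Credit score 816 ≥ 617 (meets minimum)
Total monthly debts = (200 + 1,790 + 1,085 + 1,995) = 5,070. DTI = 5,070/10,550 = 48.1% ≤ 50%
Reserves: 15,410 ÷ 1,085 = 14.2 months (meets 6-month minimum)
Employment 22 ≥ 18 months
All requirements met. Score 816 falls in the 760 or above tier → 8.9%.

Approved at 8.9%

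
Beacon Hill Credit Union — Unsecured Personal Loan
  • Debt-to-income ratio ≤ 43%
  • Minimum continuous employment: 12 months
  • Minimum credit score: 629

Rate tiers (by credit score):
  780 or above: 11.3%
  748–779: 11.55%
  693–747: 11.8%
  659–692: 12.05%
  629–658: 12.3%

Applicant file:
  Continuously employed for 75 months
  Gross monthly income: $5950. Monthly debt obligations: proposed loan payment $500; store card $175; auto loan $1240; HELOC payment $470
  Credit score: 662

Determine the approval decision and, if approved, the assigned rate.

Approved at 12.05%

Credit score 662 ≥ 629 (meets minimum)
Total monthly debts = (500 + 175 + 1,240 + 470) = 2,385. DTI: 2,385 ÷ 5,950 = 40.1%, within the 43% cap
Employment 75 ≥ 12 months
All requirements met. Score 662 falls in the 659–692 tier → 12.05%.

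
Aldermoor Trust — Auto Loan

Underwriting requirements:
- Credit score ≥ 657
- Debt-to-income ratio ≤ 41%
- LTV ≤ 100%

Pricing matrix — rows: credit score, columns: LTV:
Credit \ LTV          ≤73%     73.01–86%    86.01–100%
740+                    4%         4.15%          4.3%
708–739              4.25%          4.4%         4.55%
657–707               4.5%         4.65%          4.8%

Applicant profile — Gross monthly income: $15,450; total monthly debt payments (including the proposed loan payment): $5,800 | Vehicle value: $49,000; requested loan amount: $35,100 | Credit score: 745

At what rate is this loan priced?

4%

Credit score 745 ≥ 657; DTI: 5,800 ÷ 15,450 = 37.5%, within the 41% cap
LTV: 35,100 ÷ 49,000 = 71.6%, within 100% cap
Credit 745 → row 740+; LTV 71.6% → column ≤73%. Grid cell → 4%.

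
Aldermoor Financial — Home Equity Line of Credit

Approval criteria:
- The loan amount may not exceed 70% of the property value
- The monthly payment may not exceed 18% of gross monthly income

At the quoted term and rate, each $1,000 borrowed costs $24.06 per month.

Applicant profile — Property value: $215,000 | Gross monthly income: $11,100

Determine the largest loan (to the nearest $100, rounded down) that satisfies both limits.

Payment cap: 18% × $11,100 = $1,998/month.
At $24.06 per $1,000, that supports 1,998/24.06 × 1,000 ≈ $83,042 → $83,000.
LTV cap: 70% × $215,000 = $150,500 → $150,500.
Binding constraint: payment-to-income.

$83,000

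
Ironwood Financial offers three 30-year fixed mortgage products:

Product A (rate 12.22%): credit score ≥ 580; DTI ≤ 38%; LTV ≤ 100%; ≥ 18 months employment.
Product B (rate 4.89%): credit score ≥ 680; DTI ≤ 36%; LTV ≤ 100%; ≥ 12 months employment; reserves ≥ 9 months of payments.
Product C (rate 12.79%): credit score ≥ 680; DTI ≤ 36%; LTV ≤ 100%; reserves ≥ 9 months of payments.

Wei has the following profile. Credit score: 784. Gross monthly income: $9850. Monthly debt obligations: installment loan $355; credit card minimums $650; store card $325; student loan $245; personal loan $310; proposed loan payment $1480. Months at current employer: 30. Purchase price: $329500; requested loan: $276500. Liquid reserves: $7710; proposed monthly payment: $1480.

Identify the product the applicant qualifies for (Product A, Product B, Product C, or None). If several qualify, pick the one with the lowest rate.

Product A

Total debts = (355 + 650 + 325 + 245 + 310 + 1,480) = 3,365; DTI = 3,365/9,850 = 34.2%.
LTV = 276,500/329,500 = 83.9%.
Reserves = 7,710/1,480 = 5.2 months.
Product A: score 784 ≥ 580; DTI 34.2% ≤ 38%; LTV 83.9% ≤ 100%; employment 30 ≥ 18 mo → qualifies.
Product B: score 784 ≥ 680; DTI 34.2% ≤ 36%; LTV 83.9% ≤ 100%; employment 30 ≥ 12 mo; reserves 5.2 < 9 mo → does not qualify.
Product C: score 784 ≥ 680; DTI 34.2% ≤ 36%; LTV 83.9% ≤ 100%; reserves 5.2 < 9 mo → does not qualify.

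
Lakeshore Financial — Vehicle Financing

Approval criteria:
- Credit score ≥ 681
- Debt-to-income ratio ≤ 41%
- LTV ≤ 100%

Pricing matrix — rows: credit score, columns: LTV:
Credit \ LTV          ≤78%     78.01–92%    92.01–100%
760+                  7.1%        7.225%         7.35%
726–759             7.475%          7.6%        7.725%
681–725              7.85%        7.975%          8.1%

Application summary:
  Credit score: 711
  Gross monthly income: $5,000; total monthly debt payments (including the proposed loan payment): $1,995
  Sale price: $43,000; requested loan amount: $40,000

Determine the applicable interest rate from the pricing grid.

Credit score 711 ≥ 681; DTI = 1,995/5,000 = 39.9% ≤ 41%
LTV = 40,000/43,000 = 93% ≤ 100%
Score 711 is in the 681–725 band; LTV 93% is in the 92.01–100% band → 8.1%.

8.1%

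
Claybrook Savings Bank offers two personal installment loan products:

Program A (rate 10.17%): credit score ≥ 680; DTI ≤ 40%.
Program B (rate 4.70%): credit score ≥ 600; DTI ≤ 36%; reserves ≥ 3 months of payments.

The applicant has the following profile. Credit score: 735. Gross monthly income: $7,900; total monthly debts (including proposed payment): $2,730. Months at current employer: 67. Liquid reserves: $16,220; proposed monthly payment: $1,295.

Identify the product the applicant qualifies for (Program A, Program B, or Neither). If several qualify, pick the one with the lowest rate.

Program B

DTI = 2,730/7,900 = 34.6%.
Reserves = 16,220/1,295 = 12.5 months.
Program A: score 735 ≥ 680; DTI 34.6% ≤ 40% → qualifies.
Program B: score 735 ≥ 600; DTI 34.6% ≤ 36%; reserves 12.5 ≥ 3 mo → qualifies.
Qualifying: Program A, Program B. Lowest rate is 4.70% → Program B.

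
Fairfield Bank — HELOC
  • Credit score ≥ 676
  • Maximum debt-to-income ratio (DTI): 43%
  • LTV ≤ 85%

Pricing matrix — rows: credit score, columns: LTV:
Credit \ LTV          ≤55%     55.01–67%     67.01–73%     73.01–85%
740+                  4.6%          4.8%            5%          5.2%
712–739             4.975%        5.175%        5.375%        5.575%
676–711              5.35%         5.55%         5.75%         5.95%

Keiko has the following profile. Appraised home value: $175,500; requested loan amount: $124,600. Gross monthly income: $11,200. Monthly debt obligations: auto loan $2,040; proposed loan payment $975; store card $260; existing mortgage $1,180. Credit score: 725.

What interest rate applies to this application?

Credit score 725 ≥ 676; Total monthly debts = (2,040 + 975 + 260 + 1,180) = 4,455. DTI: 4,455 ÷ 11,200 = 39.8%, within the 43% cap
LTV = 124,600/175,500 = 71% ≤ 85%
Score 725 is in the 712–739 band; LTV 71% is in the 67.01–73% band → 5.375%.

5.375%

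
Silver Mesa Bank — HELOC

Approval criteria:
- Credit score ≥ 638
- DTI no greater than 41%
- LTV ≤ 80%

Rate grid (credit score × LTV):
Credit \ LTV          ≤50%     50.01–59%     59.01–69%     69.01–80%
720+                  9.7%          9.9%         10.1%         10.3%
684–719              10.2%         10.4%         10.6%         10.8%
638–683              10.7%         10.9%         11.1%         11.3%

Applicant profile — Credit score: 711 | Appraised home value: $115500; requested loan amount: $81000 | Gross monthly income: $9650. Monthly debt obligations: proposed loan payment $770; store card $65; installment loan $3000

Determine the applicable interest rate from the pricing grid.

10.8%

Credit score 711 ≥ 638; Total monthly debts = (770 + 65 + 3,000) = 3,835. DTI = 3,835/9,650 = 39.7% ≤ 41%
LTV: 81,000 ÷ 115,500 = 70.1%, within 80% cap
Credit 711 → row 684–719; LTV 70.1% → column 69.01–80%. Grid cell → 10.8%.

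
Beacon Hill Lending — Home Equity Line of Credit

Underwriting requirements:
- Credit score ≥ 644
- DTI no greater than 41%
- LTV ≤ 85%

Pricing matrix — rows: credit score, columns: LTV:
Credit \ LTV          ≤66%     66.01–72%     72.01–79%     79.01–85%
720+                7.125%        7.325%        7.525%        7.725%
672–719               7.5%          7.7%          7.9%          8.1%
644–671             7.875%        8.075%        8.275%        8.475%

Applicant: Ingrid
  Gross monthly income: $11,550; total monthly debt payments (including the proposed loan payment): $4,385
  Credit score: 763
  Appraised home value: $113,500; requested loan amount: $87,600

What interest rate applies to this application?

Credit score 763 ≥ 644; DTI: 4,385 ÷ 11,550 = 38%, within the 41% cap
Loan-to-value = 87,600/113,500 = 77.2% — pass (85% max)
Row: 763 falls in 720+. Column: 77.2% falls in 72.01–79%. Rate = 7.525%.

7.525%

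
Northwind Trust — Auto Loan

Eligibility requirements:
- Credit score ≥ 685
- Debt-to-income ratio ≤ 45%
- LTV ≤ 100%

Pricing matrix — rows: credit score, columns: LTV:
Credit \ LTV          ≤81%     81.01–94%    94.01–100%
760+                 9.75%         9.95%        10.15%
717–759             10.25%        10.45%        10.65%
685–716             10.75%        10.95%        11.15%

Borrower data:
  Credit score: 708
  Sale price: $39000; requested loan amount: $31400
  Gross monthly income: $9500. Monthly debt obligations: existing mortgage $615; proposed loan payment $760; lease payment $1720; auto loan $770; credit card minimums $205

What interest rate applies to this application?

10.75%

Credit score 708 ≥ 685; Total monthly debts = (615 + 760 + 1,720 + 770 + 205) = 4,070. DTI: 4,070 ÷ 9,500 = 42.8%, within the 45% cap
LTV = 31,400/39,000 = 80.5% ≤ 100%
Credit 708 → row 685–716; LTV 80.5% → column ≤81%. Grid cell → 10.75%.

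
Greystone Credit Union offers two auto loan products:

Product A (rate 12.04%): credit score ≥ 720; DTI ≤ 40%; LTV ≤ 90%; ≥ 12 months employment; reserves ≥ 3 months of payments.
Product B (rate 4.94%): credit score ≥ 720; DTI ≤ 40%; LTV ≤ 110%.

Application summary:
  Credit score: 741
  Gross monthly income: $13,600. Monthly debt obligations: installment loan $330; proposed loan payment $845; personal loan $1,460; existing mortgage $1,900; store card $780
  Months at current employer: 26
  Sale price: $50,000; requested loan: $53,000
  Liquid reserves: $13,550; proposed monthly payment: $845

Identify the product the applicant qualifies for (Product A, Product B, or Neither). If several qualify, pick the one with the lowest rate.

Total debts = (330 + 845 + 1,460 + 1,900 + 780) = 5,315; DTI = 5,315/13,600 = 39.1%.
LTV = 53,000/50,000 = 106%.
Reserves = 13,550/845 = 16.0 months.
Product A: score 741 ≥ 720; DTI 39.1% ≤ 40%; LTV 106% > 90%; employment 26 ≥ 12 mo; reserves 16.0 ≥ 3 mo → does not qualify.
Product B: score 741 ≥ 720; DTI 39.1% ≤ 40%; LTV 106% ≤ 110% → qualifies.

Product B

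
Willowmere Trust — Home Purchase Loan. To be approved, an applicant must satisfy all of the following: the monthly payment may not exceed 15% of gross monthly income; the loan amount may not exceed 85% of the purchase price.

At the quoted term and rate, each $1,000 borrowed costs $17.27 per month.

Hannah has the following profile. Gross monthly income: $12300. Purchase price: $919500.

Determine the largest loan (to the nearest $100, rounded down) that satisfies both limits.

Payment cap: 15% × $12,300 = $1,845/month.
At $17.27 per $1,000, that supports 1,845/17.27 × 1,000 ≈ $106,832 → $106,800.
LTV cap: 85% × $919,500 = $781,575 → $781,500.
Binding constraint: payment-to-income.

$106,800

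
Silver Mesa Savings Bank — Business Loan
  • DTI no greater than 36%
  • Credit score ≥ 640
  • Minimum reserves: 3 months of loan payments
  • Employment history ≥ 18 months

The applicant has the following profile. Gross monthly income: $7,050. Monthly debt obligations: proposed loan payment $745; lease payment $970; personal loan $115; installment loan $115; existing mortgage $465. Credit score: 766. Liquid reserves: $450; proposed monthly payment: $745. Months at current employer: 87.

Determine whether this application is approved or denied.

Denied

Total monthly debts = (745 + 970 + 115 + 115 + 465) = 2,410. DTI: 2,410 ÷ 7,050 = 34.2%, within the 36% cap
Credit score 766 ≥ 640 (meets)
Reserves: 450 ÷ 745 = 0.6 months (below 3-month minimum)
Employment 87 ≥ 18 months
Fails on reserves.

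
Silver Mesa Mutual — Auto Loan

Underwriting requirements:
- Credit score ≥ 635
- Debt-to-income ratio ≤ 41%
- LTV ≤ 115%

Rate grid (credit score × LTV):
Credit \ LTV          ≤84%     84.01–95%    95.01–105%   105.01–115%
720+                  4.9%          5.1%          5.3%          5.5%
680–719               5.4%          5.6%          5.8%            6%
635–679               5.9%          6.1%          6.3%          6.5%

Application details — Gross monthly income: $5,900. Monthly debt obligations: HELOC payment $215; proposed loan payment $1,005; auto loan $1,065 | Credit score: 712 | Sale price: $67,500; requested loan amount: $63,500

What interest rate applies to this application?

5.6%

Credit score 712 ≥ 635; Total monthly debts = (215 + 1,005 + 1,065) = 2,285. DTI = 2,285/5,900 = 38.7% ≤ 41%
LTV: 63,500 ÷ 67,500 = 94.1%, within 115% cap
Row: 712 falls in 680–719. Column: 94.1% falls in 84.01–95%. Rate = 5.6%.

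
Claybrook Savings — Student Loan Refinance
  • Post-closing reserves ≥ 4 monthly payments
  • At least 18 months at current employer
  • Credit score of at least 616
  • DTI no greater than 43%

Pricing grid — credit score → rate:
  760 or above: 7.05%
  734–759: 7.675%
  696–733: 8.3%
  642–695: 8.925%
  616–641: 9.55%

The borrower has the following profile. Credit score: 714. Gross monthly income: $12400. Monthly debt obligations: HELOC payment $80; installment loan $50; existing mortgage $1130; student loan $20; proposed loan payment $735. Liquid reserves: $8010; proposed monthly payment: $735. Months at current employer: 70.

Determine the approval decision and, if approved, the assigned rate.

Credit score 714 ≥ 616 (meets minimum)
Reserves = 8,010/735 = 10.9 months ≥ 4
Employment 70 ≥ 18 months
Total monthly debts = (80 + 50 + 1,130 + 20 + 735) = 2,015. Debt-to-income = 2,015/12,400 = 16.2% — meets 43% limit
All requirements met. Score 714 falls in the 696–733 tier → 8.3%.

Approved at 8.3%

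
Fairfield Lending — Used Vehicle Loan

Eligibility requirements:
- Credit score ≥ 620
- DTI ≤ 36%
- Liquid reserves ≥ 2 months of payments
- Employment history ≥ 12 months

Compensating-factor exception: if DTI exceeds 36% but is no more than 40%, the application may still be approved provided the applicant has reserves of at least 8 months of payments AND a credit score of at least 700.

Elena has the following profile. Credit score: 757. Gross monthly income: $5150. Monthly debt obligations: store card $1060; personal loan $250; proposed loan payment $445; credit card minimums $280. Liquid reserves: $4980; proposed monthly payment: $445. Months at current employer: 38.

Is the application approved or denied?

Credit score 757 ≥ 620 (meets base)
Total debts = (1,060 + 250 + 445 + 280) = 2,035. DTI = 2,035/5,150 = 39.5% > 36% — standard DTI limit exceeded.
Reserves = 4,980/445 = 11.2 months ≥ 2
Employment 38 ≥ 12 months
39.5% falls in the override range (36%–40%), so the compensating-factor test applies.
Override check — reserves: 11.2 mo (ok); score: 757 (ok).
Both compensating conditions met → exception applies.

Approved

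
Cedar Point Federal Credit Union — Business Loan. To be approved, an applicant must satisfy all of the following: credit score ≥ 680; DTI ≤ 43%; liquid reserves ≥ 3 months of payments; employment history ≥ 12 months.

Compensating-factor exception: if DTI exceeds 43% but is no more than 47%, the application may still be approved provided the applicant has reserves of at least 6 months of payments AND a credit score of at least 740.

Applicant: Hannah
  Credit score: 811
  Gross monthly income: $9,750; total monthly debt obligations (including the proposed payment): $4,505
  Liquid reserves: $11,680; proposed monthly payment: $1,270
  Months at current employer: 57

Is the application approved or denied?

Approved

Credit score 811 ≥ 680 (meets base)
DTI: 4,505 ÷ 9,750 = 46.2%, over the 43% base limit.
Reserves = 11,680/1,270 = 9.2 months ≥ 3
Employment 57 ≥ 12 months
46.2% falls in the override range (43%–47%), so the compensating-factor test applies.
Override check — reserves: 9.2 mo (ok); score: 811 (ok).
Both override conditions satisfied; DTI exception granted.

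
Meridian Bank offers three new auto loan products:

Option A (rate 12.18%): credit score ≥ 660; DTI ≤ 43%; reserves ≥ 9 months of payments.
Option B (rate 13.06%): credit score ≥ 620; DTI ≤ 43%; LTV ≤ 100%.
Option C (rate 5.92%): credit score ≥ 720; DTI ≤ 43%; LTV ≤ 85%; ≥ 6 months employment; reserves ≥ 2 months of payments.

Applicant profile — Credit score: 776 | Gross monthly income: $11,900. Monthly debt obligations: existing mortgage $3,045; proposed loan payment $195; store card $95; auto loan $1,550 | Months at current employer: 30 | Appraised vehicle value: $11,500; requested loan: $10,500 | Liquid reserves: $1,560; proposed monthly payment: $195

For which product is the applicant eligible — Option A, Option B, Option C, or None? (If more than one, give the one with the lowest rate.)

Option B

Total debts = (3,045 + 195 + 95 + 1,550) = 4,885; DTI = 4,885/11,900 = 41.1%.
LTV = 10,500/11,500 = 91.3%.
Reserves = 1,560/195 = 8.0 months.
Option A: score 776 ≥ 660; DTI 41.1% ≤ 43%; reserves 8.0 < 9 mo → does not qualify.
Option B: score 776 ≥ 620; DTI 41.1% ≤ 43%; LTV 91.3% ≤ 100% → qualifies.
Option C: score 776 ≥ 720; DTI 41.1% ≤ 43%; LTV 91.3% > 85%; employment 30 ≥ 6 mo; reserves 8.0 ≥ 2 mo → does not qualify.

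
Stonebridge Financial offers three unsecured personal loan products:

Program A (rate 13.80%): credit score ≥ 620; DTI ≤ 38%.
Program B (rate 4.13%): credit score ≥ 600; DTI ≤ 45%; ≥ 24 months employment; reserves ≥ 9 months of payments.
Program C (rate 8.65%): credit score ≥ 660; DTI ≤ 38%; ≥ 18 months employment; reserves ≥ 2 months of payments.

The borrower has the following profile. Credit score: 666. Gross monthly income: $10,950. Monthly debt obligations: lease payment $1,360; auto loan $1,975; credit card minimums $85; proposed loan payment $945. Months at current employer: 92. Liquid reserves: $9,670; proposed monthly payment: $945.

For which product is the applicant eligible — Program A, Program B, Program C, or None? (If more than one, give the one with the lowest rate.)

Total debts = (1,360 + 1,975 + 85 + 945) = 4,365; DTI = 4,365/10,950 = 39.9%.
Reserves = 9,670/945 = 10.2 months.
Program A: score 666 ≥ 620; DTI 39.9% > 38% → does not qualify.
Program B: score 666 ≥ 600; DTI 39.9% ≤ 45%; employment 92 ≥ 24 mo; reserves 10.2 ≥ 9 mo → qualifies.
Program C: score 666 ≥ 660; DTI 39.9% > 38%; employment 92 ≥ 18 mo; reserves 10.2 ≥ 2 mo → does not qualify.

Program B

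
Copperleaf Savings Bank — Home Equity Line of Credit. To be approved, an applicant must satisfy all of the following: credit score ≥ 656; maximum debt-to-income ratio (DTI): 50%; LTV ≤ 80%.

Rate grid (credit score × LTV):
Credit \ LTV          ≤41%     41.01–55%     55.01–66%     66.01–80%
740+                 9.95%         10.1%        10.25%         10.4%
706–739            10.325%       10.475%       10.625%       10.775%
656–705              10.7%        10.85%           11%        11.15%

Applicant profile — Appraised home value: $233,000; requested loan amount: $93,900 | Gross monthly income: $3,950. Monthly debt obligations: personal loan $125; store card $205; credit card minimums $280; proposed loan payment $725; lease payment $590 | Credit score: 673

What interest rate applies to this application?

10.7%

Credit score 673 ≥ 656; Total monthly debts = (125 + 205 + 280 + 725 + 590) = 1,925. DTI: 1,925 ÷ 3,950 = 48.7%, within the 50% cap
LTV = 93,900/233,000 = 40.3% ≤ 80%
Score 673 is in the 656–705 band; LTV 40.3% is in the ≤41% band → 10.7%.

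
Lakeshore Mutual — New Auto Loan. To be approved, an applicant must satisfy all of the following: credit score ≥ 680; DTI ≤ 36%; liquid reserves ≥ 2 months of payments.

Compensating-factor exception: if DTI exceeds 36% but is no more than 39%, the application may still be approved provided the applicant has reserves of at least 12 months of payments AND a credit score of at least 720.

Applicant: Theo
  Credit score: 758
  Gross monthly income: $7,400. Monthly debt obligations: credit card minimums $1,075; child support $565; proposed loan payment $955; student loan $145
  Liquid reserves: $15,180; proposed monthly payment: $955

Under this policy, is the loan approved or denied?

Credit score 758 ≥ 680 (meets base)
Total debts = (1,075 + 565 + 955 + 145) = 2,740. DTI: 2,740 ÷ 7,400 = 37%, over the 36% base limit.
Liquid reserves cover 15,180/955 = 15.9 months — ≥ 2 required
DTI 37% is within the 36%–39% exception band; checking compensating factors.
Reserves 15.9 ≥ 12 months; credit score 758 ≥ 720.
Both override conditions satisfied; DTI exception granted.

Approved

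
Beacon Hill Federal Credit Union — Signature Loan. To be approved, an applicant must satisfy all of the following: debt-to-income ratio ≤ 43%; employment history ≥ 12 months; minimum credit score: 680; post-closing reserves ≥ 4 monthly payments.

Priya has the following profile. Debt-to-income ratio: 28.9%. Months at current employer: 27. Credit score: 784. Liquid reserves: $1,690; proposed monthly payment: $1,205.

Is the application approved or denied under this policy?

Debt-to-income 28.9% vs 43% cap — pass
Employment 27 ≥ 12 months
Credit score 784 ≥ 680 (meets)
Liquid reserves cover 1,690/1,205 = 1.4 months — < 4 required
Fails on reserves.

Denied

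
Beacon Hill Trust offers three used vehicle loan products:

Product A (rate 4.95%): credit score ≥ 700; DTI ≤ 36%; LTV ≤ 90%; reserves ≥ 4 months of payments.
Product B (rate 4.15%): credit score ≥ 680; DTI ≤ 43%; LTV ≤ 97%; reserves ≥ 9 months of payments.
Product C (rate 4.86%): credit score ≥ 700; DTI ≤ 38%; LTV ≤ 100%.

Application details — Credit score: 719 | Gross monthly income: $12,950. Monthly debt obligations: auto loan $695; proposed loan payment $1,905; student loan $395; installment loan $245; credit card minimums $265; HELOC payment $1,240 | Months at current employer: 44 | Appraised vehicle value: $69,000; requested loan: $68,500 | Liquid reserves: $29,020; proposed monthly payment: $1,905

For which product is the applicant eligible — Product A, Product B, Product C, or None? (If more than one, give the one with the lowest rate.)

Product C

Total debts = (695 + 1,905 + 395 + 245 + 265 + 1,240) = 4,745; DTI = 4,745/12,950 = 36.6%.
LTV = 68,500/69,000 = 99.3%.
Reserves = 29,020/1,905 = 15.2 months.
Product A: score 719 ≥ 700; DTI 36.6% > 36%; LTV 99.3% > 90%; reserves 15.2 ≥ 4 mo → does not qualify.
Product B: score 719 ≥ 680; DTI 36.6% ≤ 43%; LTV 99.3% > 97%; reserves 15.2 ≥ 9 mo → does not qualify.
Product C: score 719 ≥ 700; DTI 36.6% ≤ 38%; LTV 99.3% ≤ 100% → qualifies.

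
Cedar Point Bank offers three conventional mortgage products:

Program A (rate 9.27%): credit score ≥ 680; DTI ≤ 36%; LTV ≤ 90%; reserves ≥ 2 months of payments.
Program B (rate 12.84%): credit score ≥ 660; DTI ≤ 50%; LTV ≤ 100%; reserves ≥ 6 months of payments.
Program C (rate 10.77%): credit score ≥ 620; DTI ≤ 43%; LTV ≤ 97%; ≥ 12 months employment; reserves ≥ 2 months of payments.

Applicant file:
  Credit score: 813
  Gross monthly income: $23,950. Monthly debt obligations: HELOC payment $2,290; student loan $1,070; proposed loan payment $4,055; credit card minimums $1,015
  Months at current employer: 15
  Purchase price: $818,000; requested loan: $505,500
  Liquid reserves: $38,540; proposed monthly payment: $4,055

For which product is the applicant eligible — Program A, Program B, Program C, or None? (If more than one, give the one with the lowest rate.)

Program A

Total debts = (2,290 + 1,070 + 4,055 + 1,015) = 8,430; DTI = 8,430/23,950 = 35.2%.
LTV = 505,500/818,000 = 61.8%.
Reserves = 38,540/4,055 = 9.5 months.
Program A: score 813 ≥ 680; DTI 35.2% ≤ 36%; LTV 61.8% ≤ 90%; reserves 9.5 ≥ 2 mo → qualifies.
Program B: score 813 ≥ 660; DTI 35.2% ≤ 50%; LTV 61.8% ≤ 100%; reserves 9.5 ≥ 6 mo → qualifies.
Program C: score 813 ≥ 620; DTI 35.2% ≤ 43%; LTV 61.8% ≤ 97%; employment 15 ≥ 12 mo; reserves 9.5 ≥ 2 mo → qualifies.
Qualifying: Program A, Program B, Program C. Lowest rate is 9.27% → Program A.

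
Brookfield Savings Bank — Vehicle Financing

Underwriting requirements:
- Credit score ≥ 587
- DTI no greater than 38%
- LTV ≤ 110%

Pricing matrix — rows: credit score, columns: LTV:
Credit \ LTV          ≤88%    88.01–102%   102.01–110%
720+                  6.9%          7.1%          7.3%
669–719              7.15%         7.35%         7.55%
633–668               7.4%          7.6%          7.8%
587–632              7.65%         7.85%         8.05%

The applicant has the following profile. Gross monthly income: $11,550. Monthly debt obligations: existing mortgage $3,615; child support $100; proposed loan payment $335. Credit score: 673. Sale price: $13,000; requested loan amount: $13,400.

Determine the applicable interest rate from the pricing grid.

7.55%

Credit score 673 ≥ 587; Total monthly debts = (3,615 + 100 + 335) = 4,050. Debt-to-income = 4,050/11,550 = 35.1% — meets 38% limit
Loan-to-value = 13,400/13,000 = 103.1% — pass (110% max)
Score 673 is in the 669–719 band; LTV 103.1% is in the 102.01–110% band → 7.55%.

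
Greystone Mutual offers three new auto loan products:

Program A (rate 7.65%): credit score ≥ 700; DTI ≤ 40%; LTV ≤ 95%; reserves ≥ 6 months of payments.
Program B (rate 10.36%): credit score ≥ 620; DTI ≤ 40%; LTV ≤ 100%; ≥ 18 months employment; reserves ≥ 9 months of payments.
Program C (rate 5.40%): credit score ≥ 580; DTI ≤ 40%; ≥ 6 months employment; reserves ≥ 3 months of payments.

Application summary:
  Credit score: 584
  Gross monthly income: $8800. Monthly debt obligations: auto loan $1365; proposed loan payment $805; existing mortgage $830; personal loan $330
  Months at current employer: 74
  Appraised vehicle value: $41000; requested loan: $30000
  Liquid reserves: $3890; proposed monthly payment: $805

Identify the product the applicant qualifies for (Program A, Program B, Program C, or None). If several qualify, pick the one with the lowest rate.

Program C

Total debts = (1,365 + 805 + 830 + 330) = 3,330; DTI = 3,330/8,800 = 37.8%.
LTV = 30,000/41,000 = 73.2%.
Reserves = 3,890/805 = 4.8 months.
Program A: score 584 < 700; DTI 37.8% ≤ 40%; LTV 73.2% ≤ 95%; reserves 4.8 < 6 mo → does not qualify.
Program B: score 584 < 620; DTI 37.8% ≤ 40%; LTV 73.2% ≤ 100%; employment 74 ≥ 18 mo; reserves 4.8 < 9 mo → does not qualify.
Program C: score 584 ≥ 580; DTI 37.8% ≤ 40%; employment 74 ≥ 6 mo; reserves 4.8 ≥ 3 mo → qualifies.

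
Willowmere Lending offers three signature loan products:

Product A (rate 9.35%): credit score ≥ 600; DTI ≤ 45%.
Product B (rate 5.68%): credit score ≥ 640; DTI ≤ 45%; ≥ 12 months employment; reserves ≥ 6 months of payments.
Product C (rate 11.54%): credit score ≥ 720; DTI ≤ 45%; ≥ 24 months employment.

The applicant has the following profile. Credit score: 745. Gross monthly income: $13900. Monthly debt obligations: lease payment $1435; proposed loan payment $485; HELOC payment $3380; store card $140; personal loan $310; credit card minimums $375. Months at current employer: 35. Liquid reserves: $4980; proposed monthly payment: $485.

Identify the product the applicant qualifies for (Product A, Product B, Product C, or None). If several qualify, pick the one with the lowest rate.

Total debts = (1,435 + 485 + 3,380 + 140 + 310 + 375) = 6,125; DTI = 6,125/13,900 = 44.1%.
Reserves = 4,980/485 = 10.3 months.
Product A: score 745 ≥ 600; DTI 44.1% ≤ 45% → qualifies.
Product B: score 745 ≥ 640; DTI 44.1% ≤ 45%; employment 35 ≥ 12 mo; reserves 10.3 ≥ 6 mo → qualifies.
Product C: score 745 ≥ 720; DTI 44.1% ≤ 45%; employment 35 ≥ 24 mo → qualifies.
Qualifying: Product A, Product B, Product C. Lowest rate is 5.68% → Product B.

Product B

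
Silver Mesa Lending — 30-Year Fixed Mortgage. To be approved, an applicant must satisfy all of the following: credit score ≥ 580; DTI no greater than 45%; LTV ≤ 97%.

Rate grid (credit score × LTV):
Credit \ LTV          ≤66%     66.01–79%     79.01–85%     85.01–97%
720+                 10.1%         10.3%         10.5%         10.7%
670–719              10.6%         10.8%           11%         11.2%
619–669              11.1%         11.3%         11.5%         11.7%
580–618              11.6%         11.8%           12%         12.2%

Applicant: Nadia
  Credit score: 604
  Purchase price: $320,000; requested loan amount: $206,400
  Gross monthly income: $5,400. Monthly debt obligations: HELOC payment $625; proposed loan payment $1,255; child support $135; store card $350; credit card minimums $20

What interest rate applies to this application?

Credit score 604 ≥ 580; Total monthly debts = (625 + 1,255 + 135 + 350 + 20) = 2,385. DTI = 2,385/5,400 = 44.2% ≤ 45%
LTV: 206,400 ÷ 320,000 = 64.5%, within 97% cap
Credit 604 → row 580–618; LTV 64.5% → column ≤66%. Grid cell → 11.6%.

11.6%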